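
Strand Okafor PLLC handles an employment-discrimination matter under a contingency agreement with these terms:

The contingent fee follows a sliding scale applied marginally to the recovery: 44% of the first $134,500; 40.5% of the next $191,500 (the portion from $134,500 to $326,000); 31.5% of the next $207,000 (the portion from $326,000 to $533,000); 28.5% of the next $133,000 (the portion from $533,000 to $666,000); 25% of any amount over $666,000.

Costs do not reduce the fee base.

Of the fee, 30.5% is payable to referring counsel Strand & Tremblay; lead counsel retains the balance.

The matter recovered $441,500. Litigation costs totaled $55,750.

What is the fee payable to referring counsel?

$52,801.60

Fee base is the gross recovery, $441,500; costs are reimbursed separately.
First $134,500 at 44% = $59,180.00
Next $191,500 at 40.5% = $77,557.50
Remaining $115,500 at 31.5% = $36,382.50
Fee: $59,180.00 + $77,557.50 + $36,382.50 = $173,120.00
Referral share: 30.5% of $173,120.00 = $52,801.60; lead counsel retains $173,120.00 − $52,801.60 = $120,318.40.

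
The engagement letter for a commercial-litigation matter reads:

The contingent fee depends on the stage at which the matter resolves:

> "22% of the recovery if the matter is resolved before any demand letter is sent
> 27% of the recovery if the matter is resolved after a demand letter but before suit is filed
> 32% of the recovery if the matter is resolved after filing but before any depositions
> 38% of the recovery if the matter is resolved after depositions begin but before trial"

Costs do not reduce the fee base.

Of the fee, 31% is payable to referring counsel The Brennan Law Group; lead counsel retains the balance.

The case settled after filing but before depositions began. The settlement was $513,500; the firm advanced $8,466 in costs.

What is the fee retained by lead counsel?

$113,380.80

Fee base is the gross recovery, $513,500; costs are reimbursed separately.
The matter settled after filing but before depositions began, so the 32% rate applies.
$513,500 × 32% = $164,320.00
Referral share: 31% of $164,320.00 = $50,939.20; lead counsel retains $164,320.00 − $50,939.20 = $113,380.80.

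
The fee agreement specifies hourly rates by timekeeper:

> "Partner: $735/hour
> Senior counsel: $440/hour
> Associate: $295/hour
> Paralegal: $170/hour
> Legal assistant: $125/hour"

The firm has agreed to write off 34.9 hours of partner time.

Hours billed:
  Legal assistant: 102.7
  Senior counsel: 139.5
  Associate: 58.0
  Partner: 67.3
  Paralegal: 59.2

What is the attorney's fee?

Partner: 67.3 × $735 = $49,465.50
Senior counsel: 139.5 × $440 = $61,380.00
Associate: 58.0 × $295 = $17,110.00
Paralegal: 59.2 × $170 = $10,064.00
Legal assistant: 102.7 × $125 = $12,837.50
Subtotal: $150,857.00
Write-off: 34.9 × $735 = $25,651.50
Total: $150,857.00 − $25,651.50 = $125,205.50

$125,205.50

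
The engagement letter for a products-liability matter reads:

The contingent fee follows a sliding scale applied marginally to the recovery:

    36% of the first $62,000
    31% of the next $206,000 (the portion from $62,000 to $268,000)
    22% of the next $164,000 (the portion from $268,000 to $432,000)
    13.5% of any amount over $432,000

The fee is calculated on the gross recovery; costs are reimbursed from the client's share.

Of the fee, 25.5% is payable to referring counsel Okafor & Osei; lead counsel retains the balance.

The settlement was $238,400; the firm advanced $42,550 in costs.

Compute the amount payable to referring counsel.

$19,636.02

Fee base is the gross recovery, $238,400; costs are reimbursed separately.
First $62,000 at 36% = $22,320.00
Remaining $176,400 at 31% = $54,684.00
Fee: $22,320.00 + $54,684.00 = $77,004.00
Referral share: 25.5% of $77,004.00 = $19,636.02; lead counsel retains $77,004.00 − $19,636.02 = $57,367.98.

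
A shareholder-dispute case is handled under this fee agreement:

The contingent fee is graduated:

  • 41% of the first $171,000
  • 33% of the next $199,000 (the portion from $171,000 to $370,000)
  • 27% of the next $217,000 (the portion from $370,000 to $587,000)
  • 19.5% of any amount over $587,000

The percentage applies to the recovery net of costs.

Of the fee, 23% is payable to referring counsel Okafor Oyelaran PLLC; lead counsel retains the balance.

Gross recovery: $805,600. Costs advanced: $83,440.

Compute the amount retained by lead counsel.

$169,959.17

Fee base (net of costs): $805,600 − $83,440 = $722,160
First $171,000 at 41% = $70,110.00
Next $199,000 at 33% = $65,670.00
Next $217,000 at 27% = $58,590.00
Remaining $135,160 at 19.5% = $26,356.20
Fee: $70,110.00 + $65,670.00 + $58,590.00 + $26,356.20 = $220,726.20
Referral share: 23% of $220,726.20 = $50,767.03; lead counsel retains $220,726.20 − $50,767.03 = $169,959.17.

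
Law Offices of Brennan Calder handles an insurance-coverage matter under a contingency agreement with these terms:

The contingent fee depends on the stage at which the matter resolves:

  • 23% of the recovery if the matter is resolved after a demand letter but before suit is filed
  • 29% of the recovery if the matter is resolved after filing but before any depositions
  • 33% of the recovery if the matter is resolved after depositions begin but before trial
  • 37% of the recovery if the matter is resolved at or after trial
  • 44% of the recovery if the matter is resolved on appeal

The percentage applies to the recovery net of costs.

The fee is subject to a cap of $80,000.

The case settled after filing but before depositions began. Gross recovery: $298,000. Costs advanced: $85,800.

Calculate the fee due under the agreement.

$61,538.00

Fee base (net of costs): $298,000 − $85,800 = $212,200
The matter settled after filing but before depositions began, so the 29% rate applies.
$212,200 × 29% = $61,538.00
$61,538.00 is under the $80,000 cap.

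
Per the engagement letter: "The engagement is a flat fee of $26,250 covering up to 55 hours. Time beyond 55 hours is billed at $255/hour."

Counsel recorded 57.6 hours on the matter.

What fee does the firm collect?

$26,913.00

Flat fee: $26,250.00
Excess hours: 57.6 − 55 = 2.6
Overrun: 2.6 × $255 = $663.00
Total: $26,250.00 + $663.00 = $26,913.00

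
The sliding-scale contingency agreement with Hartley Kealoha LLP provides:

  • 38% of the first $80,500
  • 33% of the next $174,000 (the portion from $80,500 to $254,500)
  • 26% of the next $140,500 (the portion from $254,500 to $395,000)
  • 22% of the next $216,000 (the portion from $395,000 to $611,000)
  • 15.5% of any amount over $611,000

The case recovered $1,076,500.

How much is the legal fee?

First $80,500 at 38% = $30,590.00
Next $174,000 at 33% = $57,420.00
Next $140,500 at 26% = $36,530.00
Next $216,000 at 22% = $47,520.00
Remaining $465,500 at 15.5% = $72,152.50
Fee: $30,590.00 + $57,420.00 + $36,530.00 + $47,520.00 + $72,152.50 = $244,212.50

$244,212.50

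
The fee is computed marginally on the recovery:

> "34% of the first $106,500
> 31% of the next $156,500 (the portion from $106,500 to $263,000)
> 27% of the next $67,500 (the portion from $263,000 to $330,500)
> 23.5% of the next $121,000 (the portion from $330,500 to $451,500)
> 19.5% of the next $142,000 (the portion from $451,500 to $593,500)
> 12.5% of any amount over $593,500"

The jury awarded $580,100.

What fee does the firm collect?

$156,462.00

First $106,500 at 34% = $36,210.00
Next $156,500 at 31% = $48,515.00
Next $67,500 at 27% = $18,225.00
Next $121,000 at 23.5% = $28,435.00
Remaining $128,600 at 19.5% = $25,077.00
Fee: $36,210.00 + $48,515.00 + $18,225.00 + $28,435.00 + $25,077.00 = $156,462.00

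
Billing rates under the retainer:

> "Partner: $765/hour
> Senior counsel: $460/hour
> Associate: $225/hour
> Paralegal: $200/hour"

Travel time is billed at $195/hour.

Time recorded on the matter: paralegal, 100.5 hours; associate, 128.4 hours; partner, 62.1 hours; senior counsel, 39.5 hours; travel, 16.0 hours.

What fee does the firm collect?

Partner: 62.1 × $765 = $47,506.50
Senior counsel: 39.5 × $460 = $18,170.00
Associate: 128.4 × $225 = $28,890.00
Paralegal: 100.5 × $200 = $20,100.00
Subtotal: $47,506.50 + $18,170.00 + $28,890.00 + $20,100.00 = $114,666.50
Travel: 16.0 × $195 = $3,120.00
Total: $114,666.50 + $3,120.00 = $117,786.50

$117,786.50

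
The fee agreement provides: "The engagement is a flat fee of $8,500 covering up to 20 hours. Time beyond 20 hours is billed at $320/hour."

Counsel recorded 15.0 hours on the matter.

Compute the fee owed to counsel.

15.0 hours is within the 20-hour scope; only the flat fee applies.

$8,500.00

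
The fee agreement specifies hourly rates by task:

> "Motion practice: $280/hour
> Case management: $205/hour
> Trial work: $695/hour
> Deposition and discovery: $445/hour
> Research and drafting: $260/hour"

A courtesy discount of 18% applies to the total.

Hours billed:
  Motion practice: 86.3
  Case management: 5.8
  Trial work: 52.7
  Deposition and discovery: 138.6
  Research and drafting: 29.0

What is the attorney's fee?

Motion practice: 86.3 × $280 = $24,164.00
Case management: 5.8 × $205 = $1,189.00
Trial work: 52.7 × $695 = $36,626.50
Deposition and discovery: 138.6 × $445 = $61,677.00
Research and drafting: 29.0 × $260 = $7,540.00
Subtotal: $131,196.50
Less 18% discount: −$23,615.37
Total: $131,196.50 − $23,615.37 = $107,581.13

$107,581.13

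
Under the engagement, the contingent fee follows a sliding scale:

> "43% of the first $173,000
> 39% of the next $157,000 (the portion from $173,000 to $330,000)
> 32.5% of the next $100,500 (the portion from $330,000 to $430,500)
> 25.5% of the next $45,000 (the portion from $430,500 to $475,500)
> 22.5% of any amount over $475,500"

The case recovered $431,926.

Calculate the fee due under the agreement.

$168,646.13

First $173,000 at 43% = $74,390.00
Next $157,000 at 39% = $61,230.00
Next $100,500 at 32.5% = $32,662.50
Remaining $1,426 at 25.5% = $363.63
Fee: $74,390.00 + $61,230.00 + $32,662.50 + $363.63 = $168,646.13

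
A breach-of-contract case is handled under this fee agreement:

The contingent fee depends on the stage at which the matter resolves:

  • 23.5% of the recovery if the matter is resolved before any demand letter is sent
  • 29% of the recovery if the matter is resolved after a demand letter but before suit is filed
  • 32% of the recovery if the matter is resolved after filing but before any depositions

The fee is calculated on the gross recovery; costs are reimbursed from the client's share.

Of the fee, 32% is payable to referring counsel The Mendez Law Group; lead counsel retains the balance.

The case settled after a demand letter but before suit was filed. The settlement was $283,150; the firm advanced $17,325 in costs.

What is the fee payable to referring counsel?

$26,276.32

Fee base is the gross recovery, $283,150; costs are reimbursed separately.
The matter settled after a demand letter but before suit was filed, so the 29% rate applies.
$283,150 × 29% = $82,113.50
Referral share: 32% of $82,113.50 = $26,276.32; lead counsel retains $82,113.50 − $26,276.32 = $55,837.18.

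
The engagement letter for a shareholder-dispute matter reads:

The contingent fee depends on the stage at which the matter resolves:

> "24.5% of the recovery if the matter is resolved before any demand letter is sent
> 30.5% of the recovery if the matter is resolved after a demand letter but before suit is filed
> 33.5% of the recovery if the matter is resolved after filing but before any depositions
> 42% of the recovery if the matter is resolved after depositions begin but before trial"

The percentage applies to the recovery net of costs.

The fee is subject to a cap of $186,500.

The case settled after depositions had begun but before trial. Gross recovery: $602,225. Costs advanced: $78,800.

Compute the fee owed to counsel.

$186,500.00

Fee base (net of costs): $602,225 − $78,800 = $523,425
The matter settled after depositions had begun but before trial, so the 42% rate applies.
$523,425 × 42% = $219,838.50
$219,838.50 exceeds the $186,500 cap, so the fee is capped at $186,500.00.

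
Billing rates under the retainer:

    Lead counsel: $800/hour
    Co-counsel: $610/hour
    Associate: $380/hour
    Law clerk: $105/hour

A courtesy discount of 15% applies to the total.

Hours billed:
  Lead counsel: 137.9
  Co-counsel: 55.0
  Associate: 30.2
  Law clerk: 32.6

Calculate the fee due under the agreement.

Lead counsel: 137.9 × $800 = $110,320.00
Co-counsel: 55.0 × $610 = $33,550.00
Associate: 30.2 × $380 = $11,476.00
Law clerk: 32.6 × $105 = $3,423.00
Subtotal: $158,769.00
Less 15% discount: −$23,815.35
Total: $158,769.00 − $23,815.35 = $134,953.65

$134,953.65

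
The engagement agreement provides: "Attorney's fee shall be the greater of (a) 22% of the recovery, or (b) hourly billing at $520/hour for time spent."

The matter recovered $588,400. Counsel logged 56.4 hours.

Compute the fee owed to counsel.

$129,448.00

(a) 22% of $588,400 = $129,448.00
(b) 56.4 × $520 = $29,328.00
The greater is (a): $129,448.00.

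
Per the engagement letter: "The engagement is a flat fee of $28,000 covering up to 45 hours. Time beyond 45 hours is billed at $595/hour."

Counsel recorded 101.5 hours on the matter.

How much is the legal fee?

Flat fee: $28,000.00
Excess hours: 101.5 − 45 = 56.5
Overrun: 56.5 × $595 = $33,617.50
Total: $28,000.00 + $33,617.50 = $61,617.50

$61,617.50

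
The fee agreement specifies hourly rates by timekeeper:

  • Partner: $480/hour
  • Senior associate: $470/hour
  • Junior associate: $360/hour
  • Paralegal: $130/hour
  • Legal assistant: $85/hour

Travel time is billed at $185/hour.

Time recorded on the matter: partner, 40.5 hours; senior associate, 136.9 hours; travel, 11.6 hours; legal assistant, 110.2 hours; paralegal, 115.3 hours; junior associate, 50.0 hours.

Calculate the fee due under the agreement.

$128,285.00

Partner: 40.5 × $480 = $19,440.00
Senior associate: 136.9 × $470 = $64,343.00
Junior associate: 50.0 × $360 = $18,000.00
Paralegal: 115.3 × $130 = $14,989.00
Legal assistant: 110.2 × $85 = $9,367.00
Subtotal: $19,440.00 + $64,343.00 + $18,000.00 + $14,989.00 + $9,367.00 = $126,139.00
Travel: 11.6 × $185 = $2,146.00
Total: $126,139.00 + $2,146.00 = $128,285.00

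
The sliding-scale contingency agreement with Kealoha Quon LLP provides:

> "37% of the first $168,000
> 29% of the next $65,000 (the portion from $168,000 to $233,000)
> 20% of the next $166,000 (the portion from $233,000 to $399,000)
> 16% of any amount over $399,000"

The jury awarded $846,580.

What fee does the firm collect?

$185,822.80

First $168,000 at 37% = $62,160.00
Next $65,000 at 29% = $18,850.00
Next $166,000 at 20% = $33,200.00
Remaining $447,580 at 16% = $71,612.80
Fee: $62,160.00 + $18,850.00 + $33,200.00 + $71,612.80 = $185,822.80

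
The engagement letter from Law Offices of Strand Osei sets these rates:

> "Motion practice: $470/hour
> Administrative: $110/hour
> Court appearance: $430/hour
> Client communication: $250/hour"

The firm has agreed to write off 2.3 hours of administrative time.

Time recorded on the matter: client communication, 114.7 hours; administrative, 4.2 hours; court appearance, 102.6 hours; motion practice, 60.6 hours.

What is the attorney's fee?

$101,484.00

Motion practice: 60.6 × $470 = $28,482.00
Administrative: 4.2 × $110 = $462.00
Court appearance: 102.6 × $430 = $44,118.00
Client communication: 114.7 × $250 = $28,675.00
Subtotal: $101,737.00
Write-off: 2.3 × $110 = $253.00
Total: $101,737.00 − $253.00 = $101,484.00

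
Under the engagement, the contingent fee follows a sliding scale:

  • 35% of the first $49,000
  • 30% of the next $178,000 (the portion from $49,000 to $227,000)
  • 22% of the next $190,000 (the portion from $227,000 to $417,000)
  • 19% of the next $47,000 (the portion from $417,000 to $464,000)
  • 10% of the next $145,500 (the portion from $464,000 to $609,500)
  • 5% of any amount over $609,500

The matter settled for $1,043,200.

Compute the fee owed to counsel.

First $49,000 at 35% = $17,150.00
Next $178,000 at 30% = $53,400.00
Next $190,000 at 22% = $41,800.00
Next $47,000 at 19% = $8,930.00
Next $145,500 at 10% = $14,550.00
Remaining $433,700 at 5% = $21,685.00
Fee: $17,150.00 + $53,400.00 + $41,800.00 + $8,930.00 + $14,550.00 + $21,685.00 = $157,515.00

$157,515.00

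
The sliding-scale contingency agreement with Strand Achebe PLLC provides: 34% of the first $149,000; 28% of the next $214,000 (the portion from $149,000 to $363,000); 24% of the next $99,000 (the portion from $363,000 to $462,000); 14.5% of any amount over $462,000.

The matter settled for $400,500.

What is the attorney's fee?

$119,580.00

First $149,000 at 34% = $50,660.00
Next $214,000 at 28% = $59,920.00
Remaining $37,500 at 24% = $9,000.00
Fee: $50,660.00 + $59,920.00 + $9,000.00 = $119,580.00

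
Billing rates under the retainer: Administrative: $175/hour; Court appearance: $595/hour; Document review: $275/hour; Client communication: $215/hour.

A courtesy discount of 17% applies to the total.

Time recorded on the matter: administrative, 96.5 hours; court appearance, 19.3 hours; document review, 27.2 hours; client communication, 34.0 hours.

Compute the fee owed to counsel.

Administrative: 96.5 × $175 = $16,887.50
Court appearance: 19.3 × $595 = $11,483.50
Document review: 27.2 × $275 = $7,480.00
Client communication: 34.0 × $215 = $7,310.00
Subtotal: $43,161.00
Less 17% discount: −$7,337.37
Total: $43,161.00 − $7,337.37 = $35,823.63

$35,823.63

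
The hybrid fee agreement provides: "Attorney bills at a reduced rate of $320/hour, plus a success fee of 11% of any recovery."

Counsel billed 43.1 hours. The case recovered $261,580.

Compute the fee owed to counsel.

Hourly: 43.1 × $320 = $13,792.00
Success fee: 11% of $261,580 = $28,773.80
Total: $13,792.00 + $28,773.80 = $42,565.80

$42,565.80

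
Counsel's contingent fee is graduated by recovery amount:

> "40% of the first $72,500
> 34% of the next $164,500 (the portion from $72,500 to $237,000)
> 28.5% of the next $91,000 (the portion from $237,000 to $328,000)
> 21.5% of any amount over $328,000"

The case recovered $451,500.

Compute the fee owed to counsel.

$137,417.50

First $72,500 at 40% = $29,000.00
Next $164,500 at 34% = $55,930.00
Next $91,000 at 28.5% = $25,935.00
Remaining $123,500 at 21.5% = $26,552.50
Fee: $29,000.00 + $55,930.00 + $25,935.00 + $26,552.50 = $137,417.50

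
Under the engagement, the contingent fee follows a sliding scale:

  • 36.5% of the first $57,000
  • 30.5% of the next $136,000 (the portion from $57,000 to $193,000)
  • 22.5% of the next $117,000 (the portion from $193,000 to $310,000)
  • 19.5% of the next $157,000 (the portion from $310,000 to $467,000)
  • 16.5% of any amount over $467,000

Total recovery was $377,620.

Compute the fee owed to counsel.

First $57,000 at 36.5% = $20,805.00
Next $136,000 at 30.5% = $41,480.00
Next $117,000 at 22.5% = $26,325.00
Remaining $67,620 at 19.5% = $13,185.90
Fee: $20,805.00 + $41,480.00 + $26,325.00 + $13,185.90 = $101,795.90

$101,795.90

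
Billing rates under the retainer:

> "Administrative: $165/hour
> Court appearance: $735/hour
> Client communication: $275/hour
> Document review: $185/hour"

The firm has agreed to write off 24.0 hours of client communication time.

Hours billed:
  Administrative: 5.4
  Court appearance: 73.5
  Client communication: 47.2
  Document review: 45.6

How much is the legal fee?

Administrative: 5.4 × $165 = $891.00
Court appearance: 73.5 × $735 = $54,022.50
Client communication: 47.2 × $275 = $12,980.00
Document review: 45.6 × $185 = $8,436.00
Subtotal: $76,329.50
Write-off: 24.0 × $275 = $6,600.00
Total: $76,329.50 − $6,600.00 = $69,729.50

$69,729.50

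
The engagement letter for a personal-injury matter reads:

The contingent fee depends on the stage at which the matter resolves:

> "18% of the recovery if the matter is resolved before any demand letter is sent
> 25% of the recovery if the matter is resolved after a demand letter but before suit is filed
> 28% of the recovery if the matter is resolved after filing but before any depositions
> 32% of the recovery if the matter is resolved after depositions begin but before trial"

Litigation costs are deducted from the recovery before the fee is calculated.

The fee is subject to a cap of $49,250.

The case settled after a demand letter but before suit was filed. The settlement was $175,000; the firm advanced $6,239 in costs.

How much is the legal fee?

Fee base (net of costs): $175,000 − $6,239 = $168,761
The matter settled after a demand letter but before suit was filed, so the 25% rate applies.
$168,761 × 25% = $42,190.25
$42,190.25 is under the $49,250 cap.

$42,190.25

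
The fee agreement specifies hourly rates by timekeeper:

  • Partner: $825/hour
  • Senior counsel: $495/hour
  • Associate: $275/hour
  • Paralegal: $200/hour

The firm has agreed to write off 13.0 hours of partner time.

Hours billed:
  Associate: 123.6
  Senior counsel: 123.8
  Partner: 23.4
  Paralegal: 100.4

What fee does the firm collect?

Partner: 23.4 × $825 = $19,305.00
Senior counsel: 123.8 × $495 = $61,281.00
Associate: 123.6 × $275 = $33,990.00
Paralegal: 100.4 × $200 = $20,080.00
Subtotal: $134,656.00
Write-off: 13.0 × $825 = $10,725.00
Total: $134,656.00 − $10,725.00 = $123,931.00

$123,931.00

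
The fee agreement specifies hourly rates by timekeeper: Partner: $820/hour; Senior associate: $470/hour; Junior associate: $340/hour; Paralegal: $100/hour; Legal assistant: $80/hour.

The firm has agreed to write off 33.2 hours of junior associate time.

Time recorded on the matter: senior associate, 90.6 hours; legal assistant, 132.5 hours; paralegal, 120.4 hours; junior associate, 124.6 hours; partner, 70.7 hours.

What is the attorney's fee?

Partner: 70.7 × $820 = $57,974.00
Senior associate: 90.6 × $470 = $42,582.00
Junior associate: 124.6 × $340 = $42,364.00
Paralegal: 120.4 × $100 = $12,040.00
Legal assistant: 132.5 × $80 = $10,600.00
Subtotal: $165,560.00
Write-off: 33.2 × $340 = $11,288.00
Total: $165,560.00 − $11,288.00 = $154,272.00

$154,272.00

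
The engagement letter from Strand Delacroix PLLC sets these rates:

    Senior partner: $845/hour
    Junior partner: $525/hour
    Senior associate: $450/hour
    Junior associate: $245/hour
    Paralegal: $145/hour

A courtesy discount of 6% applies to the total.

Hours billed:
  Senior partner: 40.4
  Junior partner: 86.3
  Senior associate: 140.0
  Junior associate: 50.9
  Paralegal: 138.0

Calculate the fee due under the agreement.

Senior partner: 40.4 × $845 = $34,138.00
Junior partner: 86.3 × $525 = $45,307.50
Senior associate: 140.0 × $450 = $63,000.00
Junior associate: 50.9 × $245 = $12,470.50
Paralegal: 138.0 × $145 = $20,010.00
Subtotal: $174,926.00
Less 6% discount: −$10,495.56
Total: $174,926.00 − $10,495.56 = $164,430.44

$164,430.44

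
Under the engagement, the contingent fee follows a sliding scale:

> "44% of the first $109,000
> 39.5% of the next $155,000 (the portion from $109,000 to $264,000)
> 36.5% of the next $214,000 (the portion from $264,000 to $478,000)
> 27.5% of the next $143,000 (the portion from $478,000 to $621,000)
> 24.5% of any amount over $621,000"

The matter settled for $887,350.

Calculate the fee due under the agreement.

$291,875.75

First $109,000 at 44% = $47,960.00
Next $155,000 at 39.5% = $61,225.00
Next $214,000 at 36.5% = $78,110.00
Next $143,000 at 27.5% = $39,325.00
Remaining $266,350 at 24.5% = $65,255.75
Fee: $47,960.00 + $61,225.00 + $78,110.00 + $39,325.00 + $65,255.75 = $291,875.75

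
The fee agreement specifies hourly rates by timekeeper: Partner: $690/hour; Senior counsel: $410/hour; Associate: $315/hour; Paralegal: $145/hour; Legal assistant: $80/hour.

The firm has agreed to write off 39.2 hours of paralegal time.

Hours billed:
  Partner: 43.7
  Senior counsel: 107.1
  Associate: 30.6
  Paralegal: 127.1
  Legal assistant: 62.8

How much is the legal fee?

Partner: 43.7 × $690 = $30,153.00
Senior counsel: 107.1 × $410 = $43,911.00
Associate: 30.6 × $315 = $9,639.00
Paralegal: 127.1 × $145 = $18,429.50
Legal assistant: 62.8 × $80 = $5,024.00
Subtotal: $107,156.50
Write-off: 39.2 × $145 = $5,684.00
Total: $107,156.50 − $5,684.00 = $101,472.50

$101,472.50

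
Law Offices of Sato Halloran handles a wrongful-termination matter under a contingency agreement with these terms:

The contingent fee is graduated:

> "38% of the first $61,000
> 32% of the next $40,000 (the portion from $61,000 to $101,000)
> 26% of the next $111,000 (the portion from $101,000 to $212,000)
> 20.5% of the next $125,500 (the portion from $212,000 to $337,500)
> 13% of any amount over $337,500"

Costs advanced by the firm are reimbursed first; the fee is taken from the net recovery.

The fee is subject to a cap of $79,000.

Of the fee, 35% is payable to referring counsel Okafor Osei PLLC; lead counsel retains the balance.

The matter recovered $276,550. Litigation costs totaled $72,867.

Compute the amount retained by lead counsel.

Fee base (net of costs): $276,550 − $72,867 = $203,683
First $61,000 at 38% = $23,180.00
Next $40,000 at 32% = $12,800.00
Remaining $102,683 at 26% = $26,697.58
Fee: $23,180.00 + $12,800.00 + $26,697.58 = $62,677.58
$62,677.58 is under the $79,000 cap.
Referral share: 35% of $62,677.58 = $21,937.15; lead counsel retains $62,677.58 − $21,937.15 = $40,740.43.

$40,740.43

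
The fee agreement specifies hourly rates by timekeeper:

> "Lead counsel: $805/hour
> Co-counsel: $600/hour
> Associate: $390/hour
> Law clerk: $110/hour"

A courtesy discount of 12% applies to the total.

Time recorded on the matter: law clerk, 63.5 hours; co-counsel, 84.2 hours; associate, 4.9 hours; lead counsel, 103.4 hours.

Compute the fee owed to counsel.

$125,534.64

Lead counsel: 103.4 × $805 = $83,237.00
Co-counsel: 84.2 × $600 = $50,520.00
Associate: 4.9 × $390 = $1,911.00
Law clerk: 63.5 × $110 = $6,985.00
Subtotal: $142,653.00
Less 12% discount: −$17,118.36
Total: $142,653.00 − $17,118.36 = $125,534.64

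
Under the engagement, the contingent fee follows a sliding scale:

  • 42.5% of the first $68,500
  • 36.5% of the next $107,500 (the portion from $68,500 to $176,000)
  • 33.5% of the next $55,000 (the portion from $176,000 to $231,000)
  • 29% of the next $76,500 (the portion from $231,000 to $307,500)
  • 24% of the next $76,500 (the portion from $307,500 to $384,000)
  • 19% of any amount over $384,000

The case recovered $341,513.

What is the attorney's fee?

First $68,500 at 42.5% = $29,112.50
Next $107,500 at 36.5% = $39,237.50
Next $55,000 at 33.5% = $18,425.00
Next $76,500 at 29% = $22,185.00
Remaining $34,013 at 24% = $8,163.12
Fee: $29,112.50 + $39,237.50 + $18,425.00 + $22,185.00 + $8,163.12 = $117,123.12

$117,123.12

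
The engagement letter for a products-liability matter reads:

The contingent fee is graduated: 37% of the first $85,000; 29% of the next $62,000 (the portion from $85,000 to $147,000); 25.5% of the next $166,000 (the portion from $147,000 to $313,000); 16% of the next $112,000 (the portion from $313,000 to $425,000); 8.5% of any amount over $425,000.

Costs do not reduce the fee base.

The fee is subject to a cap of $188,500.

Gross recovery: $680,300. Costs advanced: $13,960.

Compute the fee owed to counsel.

$131,380.50

Fee base is the gross recovery, $680,300; costs are reimbursed separately.
First $85,000 at 37% = $31,450.00
Next $62,000 at 29% = $17,980.00
Next $166,000 at 25.5% = $42,330.00
Next $112,000 at 16% = $17,920.00
Remaining $255,300 at 8.5% = $21,700.50
Fee: $31,450.00 + $17,980.00 + $42,330.00 + $17,920.00 + $21,700.50 = $131,380.50
$131,380.50 is under the $188,500 cap.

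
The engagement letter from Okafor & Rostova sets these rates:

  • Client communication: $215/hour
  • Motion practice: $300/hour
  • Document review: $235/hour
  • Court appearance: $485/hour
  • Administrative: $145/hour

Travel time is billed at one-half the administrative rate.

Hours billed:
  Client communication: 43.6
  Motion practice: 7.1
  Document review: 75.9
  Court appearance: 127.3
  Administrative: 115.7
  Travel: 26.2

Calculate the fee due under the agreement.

Client communication: 43.6 × $215 = $9,374.00
Motion practice: 7.1 × $300 = $2,130.00
Document review: 75.9 × $235 = $17,836.50
Court appearance: 127.3 × $485 = $61,740.50
Administrative: 115.7 × $145 = $16,776.50
Subtotal: $9,374.00 + $2,130.00 + $17,836.50 + $61,740.50 + $16,776.50 = $107,857.50
Travel: 26.2 × ($145 ÷ 2) = 26.2 × $72.50 = $1,899.50
Total: $107,857.50 + $1,899.50 = $109,757.00

$109,757.00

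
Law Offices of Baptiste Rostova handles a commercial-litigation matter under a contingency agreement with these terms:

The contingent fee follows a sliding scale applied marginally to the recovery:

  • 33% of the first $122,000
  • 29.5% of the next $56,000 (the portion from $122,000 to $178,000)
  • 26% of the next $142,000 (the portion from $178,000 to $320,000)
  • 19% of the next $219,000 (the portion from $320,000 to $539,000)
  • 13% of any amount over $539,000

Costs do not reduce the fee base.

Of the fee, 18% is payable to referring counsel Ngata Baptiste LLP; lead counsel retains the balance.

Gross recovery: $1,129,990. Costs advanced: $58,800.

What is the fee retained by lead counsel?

Fee base is the gross recovery, $1,129,990; costs are reimbursed separately.
First $122,000 at 33% = $40,260.00
Next $56,000 at 29.5% = $16,520.00
Next $142,000 at 26% = $36,920.00
Next $219,000 at 19% = $41,610.00
Remaining $590,990 at 13% = $76,828.70
Fee: $40,260.00 + $16,520.00 + $36,920.00 + $41,610.00 + $76,828.70 = $212,138.70
Referral share: 18% of $212,138.70 = $38,184.97; lead counsel retains $212,138.70 − $38,184.97 = $173,953.73.

$173,953.73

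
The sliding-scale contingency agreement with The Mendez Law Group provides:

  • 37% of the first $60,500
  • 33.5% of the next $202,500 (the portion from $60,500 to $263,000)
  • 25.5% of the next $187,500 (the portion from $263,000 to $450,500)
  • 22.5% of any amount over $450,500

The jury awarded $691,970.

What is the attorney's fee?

$192,365.75

First $60,500 at 37% = $22,385.00
Next $202,500 at 33.5% = $67,837.50
Next $187,500 at 25.5% = $47,812.50
Remaining $241,470 at 22.5% = $54,330.75
Fee: $22,385.00 + $67,837.50 + $47,812.50 + $54,330.75 = $192,365.75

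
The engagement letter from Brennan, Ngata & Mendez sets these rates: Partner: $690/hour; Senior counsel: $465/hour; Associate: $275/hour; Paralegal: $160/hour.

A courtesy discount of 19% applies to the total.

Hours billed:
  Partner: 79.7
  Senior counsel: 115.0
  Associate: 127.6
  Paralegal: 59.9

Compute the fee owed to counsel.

$124,045.02

Partner: 79.7 × $690 = $54,993.00
Senior counsel: 115.0 × $465 = $53,475.00
Associate: 127.6 × $275 = $35,090.00
Paralegal: 59.9 × $160 = $9,584.00
Subtotal: $153,142.00
Less 19% discount: −$29,096.98
Total: $153,142.00 − $29,096.98 = $124,045.02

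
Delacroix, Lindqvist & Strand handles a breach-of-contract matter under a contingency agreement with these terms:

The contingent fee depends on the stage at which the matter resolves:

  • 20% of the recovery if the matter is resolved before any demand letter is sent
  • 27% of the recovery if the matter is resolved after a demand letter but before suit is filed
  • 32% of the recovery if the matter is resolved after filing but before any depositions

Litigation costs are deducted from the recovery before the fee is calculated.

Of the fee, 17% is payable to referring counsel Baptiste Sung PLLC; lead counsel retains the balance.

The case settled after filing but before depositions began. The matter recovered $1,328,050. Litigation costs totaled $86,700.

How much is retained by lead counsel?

Fee base (net of costs): $1,328,050 − $86,700 = $1,241,350
The matter settled after filing but before depositions began, so the 32% rate applies.
$1,241,350 × 32% = $397,232.00
Referral share: 17% of $397,232.00 = $67,529.44; lead counsel retains $397,232.00 − $67,529.44 = $329,702.56.

$329,702.56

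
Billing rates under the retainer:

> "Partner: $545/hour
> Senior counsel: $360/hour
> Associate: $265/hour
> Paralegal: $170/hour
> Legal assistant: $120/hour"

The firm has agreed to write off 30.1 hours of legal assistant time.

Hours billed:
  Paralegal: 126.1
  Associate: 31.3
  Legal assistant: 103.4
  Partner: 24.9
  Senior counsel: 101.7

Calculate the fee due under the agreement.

$88,710.00

Partner: 24.9 × $545 = $13,570.50
Senior counsel: 101.7 × $360 = $36,612.00
Associate: 31.3 × $265 = $8,294.50
Paralegal: 126.1 × $170 = $21,437.00
Legal assistant: 103.4 × $120 = $12,408.00
Subtotal: $92,322.00
Write-off: 30.1 × $120 = $3,612.00
Total: $92,322.00 − $3,612.00 = $88,710.00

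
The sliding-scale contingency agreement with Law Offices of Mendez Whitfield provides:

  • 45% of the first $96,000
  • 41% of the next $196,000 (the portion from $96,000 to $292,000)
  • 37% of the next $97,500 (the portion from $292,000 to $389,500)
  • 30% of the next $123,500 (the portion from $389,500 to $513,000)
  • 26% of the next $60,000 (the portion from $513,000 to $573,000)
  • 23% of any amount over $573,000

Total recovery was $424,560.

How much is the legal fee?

$170,153.00

First $96,000 at 45% = $43,200.00
Next $196,000 at 41% = $80,360.00
Next $97,500 at 37% = $36,075.00
Remaining $35,060 at 30% = $10,518.00
Fee: $43,200.00 + $80,360.00 + $36,075.00 + $10,518.00 = $170,153.00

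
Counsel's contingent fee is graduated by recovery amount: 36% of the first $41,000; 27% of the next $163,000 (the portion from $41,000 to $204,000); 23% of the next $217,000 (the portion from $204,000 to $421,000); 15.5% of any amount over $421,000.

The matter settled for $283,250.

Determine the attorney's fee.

$76,997.50

First $41,000 at 36% = $14,760.00
Next $163,000 at 27% = $44,010.00
Remaining $79,250 at 23% = $18,227.50
Fee: $14,760.00 + $44,010.00 + $18,227.50 = $76,997.50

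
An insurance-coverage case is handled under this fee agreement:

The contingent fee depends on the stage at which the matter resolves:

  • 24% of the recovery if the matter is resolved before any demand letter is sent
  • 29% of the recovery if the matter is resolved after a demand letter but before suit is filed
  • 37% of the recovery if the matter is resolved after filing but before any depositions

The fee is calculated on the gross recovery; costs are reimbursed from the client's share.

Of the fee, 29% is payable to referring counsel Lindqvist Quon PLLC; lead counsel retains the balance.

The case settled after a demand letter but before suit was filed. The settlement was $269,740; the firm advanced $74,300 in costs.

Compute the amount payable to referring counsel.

Fee base is the gross recovery, $269,740; costs are reimbursed separately.
The matter settled after a demand letter but before suit was filed, so the 29% rate applies.
$269,740 × 29% = $78,224.60
Referral share: 29% of $78,224.60 = $22,685.13; lead counsel retains $78,224.60 − $22,685.13 = $55,539.47.

$22,685.13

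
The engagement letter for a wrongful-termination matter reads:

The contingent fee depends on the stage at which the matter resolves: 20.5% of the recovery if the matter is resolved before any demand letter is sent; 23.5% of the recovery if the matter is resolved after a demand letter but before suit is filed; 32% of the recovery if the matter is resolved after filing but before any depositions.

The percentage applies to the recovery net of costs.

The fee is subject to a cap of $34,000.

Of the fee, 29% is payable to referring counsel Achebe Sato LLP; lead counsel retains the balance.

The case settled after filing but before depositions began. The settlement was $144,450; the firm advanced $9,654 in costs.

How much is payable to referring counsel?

$9,860.00

Fee base (net of costs): $144,450 − $9,654 = $134,796
The matter settled after filing but before depositions began, so the 32% rate applies.
$134,796 × 32% = $43,134.72
$43,134.72 exceeds the $34,000 cap, so the fee is capped at $34,000.00.
Referral share: 29% of $34,000.00 = $9,860.00; lead counsel retains $34,000.00 − $9,860.00 = $24,140.00.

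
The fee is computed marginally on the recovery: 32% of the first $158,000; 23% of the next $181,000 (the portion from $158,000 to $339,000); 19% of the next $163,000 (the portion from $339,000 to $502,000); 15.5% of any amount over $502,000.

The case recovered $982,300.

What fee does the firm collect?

First $158,000 at 32% = $50,560.00
Next $181,000 at 23% = $41,630.00
Next $163,000 at 19% = $30,970.00
Remaining $480,300 at 15.5% = $74,446.50
Fee: $50,560.00 + $41,630.00 + $30,970.00 + $74,446.50 = $197,606.50

$197,606.50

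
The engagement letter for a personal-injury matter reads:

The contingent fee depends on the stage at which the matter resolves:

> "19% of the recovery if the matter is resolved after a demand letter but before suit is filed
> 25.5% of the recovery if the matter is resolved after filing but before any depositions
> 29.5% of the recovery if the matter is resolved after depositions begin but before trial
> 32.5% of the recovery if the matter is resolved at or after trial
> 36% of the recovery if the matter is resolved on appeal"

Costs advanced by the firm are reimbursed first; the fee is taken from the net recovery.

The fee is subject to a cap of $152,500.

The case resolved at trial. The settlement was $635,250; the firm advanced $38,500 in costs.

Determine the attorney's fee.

$152,500.00

Fee base (net of costs): $635,250 − $38,500 = $596,750
The matter resolved at trial, so the 32.5% rate applies.
$596,750 × 32.5% = $193,943.75
$193,943.75 exceeds the $152,500 cap, so the fee is capped at $152,500.00.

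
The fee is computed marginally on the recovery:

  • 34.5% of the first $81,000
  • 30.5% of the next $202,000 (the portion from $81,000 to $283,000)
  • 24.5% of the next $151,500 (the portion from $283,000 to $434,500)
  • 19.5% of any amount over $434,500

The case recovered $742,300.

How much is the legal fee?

First $81,000 at 34.5% = $27,945.00
Next $202,000 at 30.5% = $61,610.00
Next $151,500 at 24.5% = $37,117.50
Remaining $307,800 at 19.5% = $60,021.00
Fee: $27,945.00 + $61,610.00 + $37,117.50 + $60,021.00 = $186,693.50

$186,693.50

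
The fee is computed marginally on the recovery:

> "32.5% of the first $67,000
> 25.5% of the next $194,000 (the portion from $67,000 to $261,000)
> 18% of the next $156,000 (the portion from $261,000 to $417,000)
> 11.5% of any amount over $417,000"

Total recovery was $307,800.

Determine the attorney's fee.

First $67,000 at 32.5% = $21,775.00
Next $194,000 at 25.5% = $49,470.00
Remaining $46,800 at 18% = $8,424.00
Fee: $21,775.00 + $49,470.00 + $8,424.00 = $79,669.00

$79,669.00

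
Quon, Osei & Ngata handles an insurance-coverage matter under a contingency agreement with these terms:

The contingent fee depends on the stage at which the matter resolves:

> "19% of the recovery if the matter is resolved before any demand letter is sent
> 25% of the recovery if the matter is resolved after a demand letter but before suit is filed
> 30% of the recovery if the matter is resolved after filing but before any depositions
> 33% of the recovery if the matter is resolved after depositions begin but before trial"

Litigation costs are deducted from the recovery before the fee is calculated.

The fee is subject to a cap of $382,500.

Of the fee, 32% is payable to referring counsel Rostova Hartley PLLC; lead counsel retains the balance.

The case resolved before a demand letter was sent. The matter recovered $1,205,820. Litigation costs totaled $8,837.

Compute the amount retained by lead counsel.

Fee base (net of costs): $1,205,820 − $8,837 = $1,196,983
The matter resolved before a demand letter was sent, so the 19% rate applies.
$1,196,983 × 19% = $227,426.77
$227,426.77 is under the $382,500 cap.
Referral share: 32% of $227,426.77 = $72,776.57; lead counsel retains $227,426.77 − $72,776.57 = $154,650.20.

$154,650.20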